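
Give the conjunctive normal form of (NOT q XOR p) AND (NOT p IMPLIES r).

(NOT q XOR p) AND (NOT p IMPLIES r)
= (NOT q OR p) AND NOT (NOT q AND p) AND (NOT p IMPLIES r)   [expand XOR]
= (NOT q OR p) AND NOT (NOT q AND p) AND (NOT NOT p OR r)   [eliminate IMPLIES]
= (NOT q OR p) AND (NOT NOT q OR NOT p) AND (NOT NOT p OR r)   [De Morgan]
= (NOT q OR p) AND (q OR NOT p) AND (NOT NOT p OR r)   [double negation]
= (NOT q OR p) AND (q OR NOT p) AND (p OR r)   [double negation]

(NOT q OR p) AND (q OR NOT p) AND (p OR r)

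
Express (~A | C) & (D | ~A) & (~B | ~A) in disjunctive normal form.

(~A | C) & (D | ~A) & (~B | ~A)
≡ (~A & D & ~B) | (~A & D & ~A) | (~A & ~A & ~B) | (~A & ~A & ~A) | (C & D & ~B) | (C & D & ~A) | (C & ~A & ~B) | (C & ~A & ~A)   — distribute & over |
≡ ~A | (C & D & ~B)   — simplify

~A | (C & D & ~B)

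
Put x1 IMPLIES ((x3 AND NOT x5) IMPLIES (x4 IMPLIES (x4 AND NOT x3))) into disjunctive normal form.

x1 IMPLIES ((x3 AND NOT x5) IMPLIES (x4 IMPLIES (x4 AND NOT x3)))
= NOT x1 OR ((x3 AND NOT x5) IMPLIES (x4 IMPLIES (x4 AND NOT x3)))   (eliminate IMPLIES)
= NOT x1 OR NOT (x3 AND NOT x5) OR (x4 IMPLIES (x4 AND NOT x3))   (eliminate IMPLIES)
= NOT x1 OR NOT (x3 AND NOT x5) OR NOT x4 OR (x4 AND NOT x3)   (eliminate IMPLIES)
= NOT x1 OR NOT x3 OR NOT NOT x5 OR NOT x4 OR (x4 AND NOT x3)   (De Morgan)
= NOT x1 OR NOT x3 OR x5 OR NOT x4 OR (x4 AND NOT x3)   (double negation)
= NOT x1 OR NOT x3 OR x5 OR NOT x4   (simplify)

NOT x1 OR NOT x3 OR x5 OR NOT x4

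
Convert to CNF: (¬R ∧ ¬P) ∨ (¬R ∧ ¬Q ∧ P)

(¬R ∧ ¬P) ∨ (¬R ∧ ¬Q ∧ P)
= (¬R ∨ ¬R) ∧ (¬R ∨ ¬Q) ∧ (¬R ∨ P) ∧ (¬P ∨ ¬R) ∧ (¬P ∨ ¬Q) ∧ (¬P ∨ P)   (distribute ∨ over ∧)
= ¬R ∧ (¬P ∨ ¬Q)   (simplify)

¬R ∧ (¬P ∨ ¬Q)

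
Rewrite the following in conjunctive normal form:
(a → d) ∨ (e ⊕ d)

¬a ∨ d ∨ e

(a → d) ∨ (e ⊕ d)
≡ ¬a ∨ d ∨ (e ⊕ d)   (eliminate →)
≡ ¬a ∨ d ∨ ((e ∨ d) ∧ ¬(e ∧ d))   (expand ⊕)
≡ ¬a ∨ d ∨ ((e ∨ d) ∧ (¬e ∨ ¬d))   (De Morgan)
≡ (¬a ∨ d ∨ e ∨ d) ∧ (¬a ∨ d ∨ ¬e ∨ ¬d)   (distribute ∨ over ∧)
≡ ¬a ∨ d ∨ e   (simplify)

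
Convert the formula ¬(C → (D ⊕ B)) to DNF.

(C ∧ ¬D ∧ ¬B) ∨ (C ∧ B ∧ D)

¬(C → (D ⊕ B))
≡ ¬(¬C ∨ (D ⊕ B))   [eliminate →]
≡ ¬(¬C ∨ (D ∧ ¬B) ∨ (¬D ∧ B))   [expand ⊕]
≡ ¬¬C ∧ ¬(D ∧ ¬B) ∧ ¬(¬D ∧ B)   [De Morgan]
≡ C ∧ ¬(D ∧ ¬B) ∧ ¬(¬D ∧ B)   [double negation]
≡ C ∧ (¬D ∨ ¬¬B) ∧ ¬(¬D ∧ B)   [De Morgan]
≡ C ∧ (¬D ∨ B) ∧ ¬(¬D ∧ B)   [double negation]
≡ C ∧ (¬D ∨ B) ∧ (¬¬D ∨ ¬B)   [De Morgan]
≡ C ∧ (¬D ∨ B) ∧ (D ∨ ¬B)   [double negation]
≡ (C ∧ ¬D ∧ D) ∨ (C ∧ ¬D ∧ ¬B) ∨ (C ∧ B ∧ D) ∨ (C ∧ B ∧ ¬B)   [distribute ∧ over ∨]
≡ (C ∧ ¬D ∧ ¬B) ∨ (C ∧ B ∧ D)   [simplify]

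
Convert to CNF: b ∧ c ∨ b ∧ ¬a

b ∧ c ∨ b ∧ ¬a
⇔ (b ∨ b) ∧ (b ∨ ¬a) ∧ (c ∨ b) ∧ (c ∨ ¬a)   [distribute ∨ over ∧]
⇔ b ∧ (c ∨ ¬a)   [simplify]

b ∧ (c ∨ ¬a)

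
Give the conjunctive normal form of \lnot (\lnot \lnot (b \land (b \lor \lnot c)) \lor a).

\lnot (\lnot \lnot (b \land (b \lor \lnot c)) \lor a)
≡ \lnot \lnot \lnot (b \land (b \lor \lnot c)) \land \lnot a   (De Morgan)
≡ \lnot (b \land (b \lor \lnot c)) \land \lnot a   (double negation)
≡ (\lnot b \lor \lnot (b \lor \lnot c)) \land \lnot a   (De Morgan)
≡ (\lnot b \lor \lnot b \land \lnot \lnot c) \land \lnot a   (De Morgan)
≡ (\lnot b \lor \lnot b \land c) \land \lnot a   (double negation)
≡ (\lnot b \lor \lnot b) \land (\lnot b \lor c) \land \lnot a   (distribute \lor over \land)
≡ \lnot b \land \lnot a   (simplify)

\lnot b \land \lnot a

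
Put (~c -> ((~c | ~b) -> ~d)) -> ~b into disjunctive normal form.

(~c & d) | ~b

(~c -> ((~c | ~b) -> ~d)) -> ~b
≡ ~(~c -> ((~c | ~b) -> ~d)) | ~b
≡ ~(~~c | ((~c | ~b) -> ~d)) | ~b
≡ ~(~~c | ~(~c | ~b) | ~d) | ~b
≡ (~~~c & ~~(~c | ~b) & ~~d) | ~b
≡ (~c & ~~(~c | ~b) & ~~d) | ~b
≡ (~c & (~c | ~b) & ~~d) | ~b
≡ (~c & (~c | ~b) & d) | ~b
≡ (~c & ~c & d) | (~c & ~b & d) | ~b
≡ (~c & d) | ~b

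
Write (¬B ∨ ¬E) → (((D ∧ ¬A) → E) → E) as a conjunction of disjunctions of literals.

(E ∨ D) ∧ (E ∨ ¬A)

(¬B ∨ ¬E) → (((D ∧ ¬A) → E) → E)
≡ ¬(¬B ∨ ¬E) ∨ (((D ∧ ¬A) → E) → E)   [eliminate →]
≡ ¬(¬B ∨ ¬E) ∨ ¬((D ∧ ¬A) → E) ∨ E   [eliminate →]
≡ ¬(¬B ∨ ¬E) ∨ ¬(¬(D ∧ ¬A) ∨ E) ∨ E   [eliminate →]
≡ (¬¬B ∧ ¬¬E) ∨ ¬(¬(D ∧ ¬A) ∨ E) ∨ E   [De Morgan]
≡ (B ∧ ¬¬E) ∨ ¬(¬(D ∧ ¬A) ∨ E) ∨ E   [double negation]
≡ (B ∧ E) ∨ ¬(¬(D ∧ ¬A) ∨ E) ∨ E   [double negation]
≡ (B ∧ E) ∨ (¬¬(D ∧ ¬A) ∧ ¬E) ∨ E   [De Morgan]
≡ (B ∧ E) ∨ (D ∧ ¬A ∧ ¬E) ∨ E   [double negation]
≡ (B ∨ D ∨ E) ∧ (B ∨ ¬A ∨ E) ∧ (B ∨ ¬E ∨ E) ∧ (E ∨ D ∨ E) ∧ (E ∨ ¬A ∨ E) ∧ (E ∨ ¬E ∨ E)   [distribute ∨ over ∧]
≡ (E ∨ D) ∧ (E ∨ ¬A)   [simplify]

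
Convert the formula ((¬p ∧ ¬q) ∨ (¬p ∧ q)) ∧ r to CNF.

¬p ∧ r

((¬p ∧ ¬q) ∨ (¬p ∧ q)) ∧ r
≡ (¬p ∨ ¬p) ∧ (¬p ∨ q) ∧ (¬q ∨ ¬p) ∧ (¬q ∨ q) ∧ r   [distribute ∨ over ∧]
≡ ¬p ∧ r   [simplify]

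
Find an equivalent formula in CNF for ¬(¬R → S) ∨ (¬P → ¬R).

¬R ∨ P

¬(¬R → S) ∨ (¬P → ¬R)
≡ ¬(¬¬R ∨ S) ∨ (¬P → ¬R)   (eliminate →)
≡ ¬(¬¬R ∨ S) ∨ ¬¬P ∨ ¬R   (eliminate →)
≡ (¬¬¬R ∧ ¬S) ∨ ¬¬P ∨ ¬R   (De Morgan)
≡ (¬R ∧ ¬S) ∨ ¬¬P ∨ ¬R   (double negation)
≡ (¬R ∧ ¬S) ∨ P ∨ ¬R   (double negation)
≡ (¬R ∨ P ∨ ¬R) ∧ (¬S ∨ P ∨ ¬R)   (distribute ∨ over ∧)
≡ ¬R ∨ P   (simplify)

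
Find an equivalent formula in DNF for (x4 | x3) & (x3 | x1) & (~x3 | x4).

(x4 & x3) | (x4 & x1)

(x4 | x3) & (x3 | x1) & (~x3 | x4)
≡ (x4 & x3 & ~x3) | (x4 & x3 & x4) | (x4 & x1 & ~x3) | (x4 & x1 & x4) | (x3 & x3 & ~x3) | (x3 & x3 & x4) | (x3 & x1 & ~x3) | (x3 & x1 & x4)
≡ (x4 & x3) | (x4 & x1)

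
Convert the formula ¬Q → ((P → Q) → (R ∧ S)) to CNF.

(Q ∨ P ∨ R) ∧ (Q ∨ P ∨ S)

¬Q → ((P → Q) → (R ∧ S))
≡ ¬¬Q ∨ ((P → Q) → (R ∧ S))   [eliminate →]
≡ ¬¬Q ∨ ¬(P → Q) ∨ (R ∧ S)   [eliminate →]
≡ ¬¬Q ∨ ¬(¬P ∨ Q) ∨ (R ∧ S)   [eliminate →]
≡ Q ∨ ¬(¬P ∨ Q) ∨ (R ∧ S)   [double negation]
≡ Q ∨ (¬¬P ∧ ¬Q) ∨ (R ∧ S)   [De Morgan]
≡ Q ∨ (P ∧ ¬Q) ∨ (R ∧ S)   [double negation]
≡ (Q ∨ P ∨ R) ∧ (Q ∨ P ∨ S) ∧ (Q ∨ ¬Q ∨ R) ∧ (Q ∨ ¬Q ∨ S)   [distribute ∨ over ∧]
≡ (Q ∨ P ∨ R) ∧ (Q ∨ P ∨ S)   [simplify]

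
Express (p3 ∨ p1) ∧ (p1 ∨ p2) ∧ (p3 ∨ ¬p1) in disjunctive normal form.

(p3 ∨ p1) ∧ (p1 ∨ p2) ∧ (p3 ∨ ¬p1)
⇔ (p3 ∧ p1 ∧ p3) ∨ (p3 ∧ p1 ∧ ¬p1) ∨ (p3 ∧ p2 ∧ p3) ∨ (p3 ∧ p2 ∧ ¬p1) ∨ (p1 ∧ p1 ∧ p3) ∨ (p1 ∧ p1 ∧ ¬p1) ∨ (p1 ∧ p2 ∧ p3) ∨ (p1 ∧ p2 ∧ ¬p1)   (distribute ∧ over ∨)
⇔ (p3 ∧ p1) ∨ (p3 ∧ p2)   (simplify)

(p3 ∧ p1) ∨ (p3 ∧ p2)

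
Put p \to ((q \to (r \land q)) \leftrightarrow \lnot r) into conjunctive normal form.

p \to ((q \to (r \land q)) \leftrightarrow \lnot r)
≡ \lnot p \lor ((q \to (r \land q)) \leftrightarrow \lnot r)   [eliminate \to]
≡ \lnot p \lor (((q \to (r \land q)) \to \lnot r) \land (\lnot r \to (q \to (r \land q))))   [eliminate \leftrightarrow]
≡ \lnot p \lor ((\lnot (q \to (r \land q)) \lor \lnot r) \land (\lnot r \to (q \to (r \land q))))   [eliminate \to]
≡ \lnot p \lor ((\lnot (\lnot q \lor (r \land q)) \lor \lnot r) \land (\lnot r \to (q \to (r \land q))))   [eliminate \to]
≡ \lnot p \lor ((\lnot (\lnot q \lor (r \land q)) \lor \lnot r) \land (\lnot \lnot r \lor (q \to (r \land q))))   [eliminate \to]
≡ \lnot p \lor ((\lnot (\lnot q \lor (r \land q)) \lor \lnot r) \land (\lnot \lnot r \lor \lnot q \lor (r \land q)))   [eliminate \to]
≡ \lnot p \lor (((\lnot \lnot q \land \lnot (r \land q)) \lor \lnot r) \land (\lnot \lnot r \lor \lnot q \lor (r \land q)))   [De Morgan]
≡ \lnot p \lor (((q \land \lnot (r \land q)) \lor \lnot r) \land (\lnot \lnot r \lor \lnot q \lor (r \land q)))   [double negation]
≡ \lnot p \lor (((q \land (\lnot r \lor \lnot q)) \lor \lnot r) \land (\lnot \lnot r \lor \lnot q \lor (r \land q)))   [De Morgan]
≡ \lnot p \lor (((q \land (\lnot r \lor \lnot q)) \lor \lnot r) \land (r \lor \lnot q \lor (r \land q)))   [double negation]
≡ (\lnot p \lor q \lor \lnot r) \land (\lnot p \lor \lnot r \lor \lnot q \lor \lnot r) \land (\lnot p \lor r \lor \lnot q \lor r) \land (\lnot p \lor r \lor \lnot q \lor q)   [distribute \lor over \land]
≡ (\lnot p \lor q \lor \lnot r) \land (\lnot p \lor \lnot r \lor \lnot q) \land (\lnot p \lor r \lor \lnot q)   [simplify]

(\lnot p \lor q \lor \lnot r) \land (\lnot p \lor \lnot r \lor \lnot q) \land (\lnot p \lor r \lor \lnot q)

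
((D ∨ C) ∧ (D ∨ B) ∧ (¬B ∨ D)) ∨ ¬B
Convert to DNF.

((D ∨ C) ∧ (D ∨ B) ∧ (¬B ∨ D)) ∨ ¬B
⇔ (D ∧ D ∧ ¬B) ∨ (D ∧ D ∧ D) ∨ (D ∧ B ∧ ¬B) ∨ (D ∧ B ∧ D) ∨ (C ∧ D ∧ ¬B) ∨ (C ∧ D ∧ D) ∨ (C ∧ B ∧ ¬B) ∨ (C ∧ B ∧ D) ∨ ¬B   [distribute ∧ over ∨]
⇔ D ∨ ¬B   [simplify]

D ∨ ¬B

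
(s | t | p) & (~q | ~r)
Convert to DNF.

(s & ~q) | (s & ~r) | (t & ~q) | (t & ~r) | (p & ~q) | (p & ~r)

(s | t | p) & (~q | ~r)
≡ (s & ~q) | (s & ~r) | (t & ~q) | (t & ~r) | (p & ~q) | (p & ~r)   (distribute & over |)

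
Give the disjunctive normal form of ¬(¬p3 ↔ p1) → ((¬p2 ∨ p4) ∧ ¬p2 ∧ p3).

¬(¬p3 ↔ p1) → ((¬p2 ∨ p4) ∧ ¬p2 ∧ p3)
≡ ¬¬(¬p3 ↔ p1) ∨ ((¬p2 ∨ p4) ∧ ¬p2 ∧ p3)   [eliminate →]
≡ ¬¬((¬p3 → p1) ∧ (p1 → ¬p3)) ∨ ((¬p2 ∨ p4) ∧ ¬p2 ∧ p3)   [eliminate ↔]
≡ ¬¬((¬¬p3 ∨ p1) ∧ (p1 → ¬p3)) ∨ ((¬p2 ∨ p4) ∧ ¬p2 ∧ p3)   [eliminate →]
≡ ¬¬((¬¬p3 ∨ p1) ∧ (¬p1 ∨ ¬p3)) ∨ ((¬p2 ∨ p4) ∧ ¬p2 ∧ p3)   [eliminate →]
≡ ((¬¬p3 ∨ p1) ∧ (¬p1 ∨ ¬p3)) ∨ ((¬p2 ∨ p4) ∧ ¬p2 ∧ p3)   [double negation]
≡ ((p3 ∨ p1) ∧ (¬p1 ∨ ¬p3)) ∨ ((¬p2 ∨ p4) ∧ ¬p2 ∧ p3)   [double negation]
≡ (p3 ∧ ¬p1) ∨ (p3 ∧ ¬p3) ∨ (p1 ∧ ¬p1) ∨ (p1 ∧ ¬p3) ∨ (¬p2 ∧ ¬p2 ∧ p3) ∨ (p4 ∧ ¬p2 ∧ p3)   [distribute ∧ over ∨]
≡ (p3 ∧ ¬p1) ∨ (p1 ∧ ¬p3) ∨ (¬p2 ∧ p3)   [simplify]

(p3 ∧ ¬p1) ∨ (p1 ∧ ¬p3) ∨ (¬p2 ∧ p3)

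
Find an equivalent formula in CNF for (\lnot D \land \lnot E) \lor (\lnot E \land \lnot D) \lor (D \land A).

(\lnot D \land \lnot E) \lor (\lnot E \land \lnot D) \lor (D \land A)
⇔ (\lnot D \lor \lnot E \lor D) \land (\lnot D \lor \lnot E \lor A) \land (\lnot D \lor \lnot D \lor D) \land (\lnot D \lor \lnot D \lor A) \land (\lnot E \lor \lnot E \lor D) \land (\lnot E \lor \lnot E \lor A) \land (\lnot E \lor \lnot D \lor D) \land (\lnot E \lor \lnot D \lor A)   (distribute \lor over \land)
⇔ (\lnot D \lor A) \land (\lnot E \lor D) \land (\lnot E \lor A)   (simplify)

(\lnot D \lor A) \land (\lnot E \lor D) \land (\lnot E \lor A)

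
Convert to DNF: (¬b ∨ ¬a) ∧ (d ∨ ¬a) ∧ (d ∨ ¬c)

¬b ∧ d ∨ ¬a ∧ d ∨ ¬a ∧ ¬c

(¬b ∨ ¬a) ∧ (d ∨ ¬a) ∧ (d ∨ ¬c)
= ¬b ∧ d ∧ d ∨ ¬b ∧ d ∧ ¬c ∨ ¬b ∧ ¬a ∧ d ∨ ¬b ∧ ¬a ∧ ¬c ∨ ¬a ∧ d ∧ d ∨ ¬a ∧ d ∧ ¬c ∨ ¬a ∧ ¬a ∧ d ∨ ¬a ∧ ¬a ∧ ¬c   [distribute ∧ over ∨]
= ¬b ∧ d ∨ ¬a ∧ d ∨ ¬a ∧ ¬c   [simplify]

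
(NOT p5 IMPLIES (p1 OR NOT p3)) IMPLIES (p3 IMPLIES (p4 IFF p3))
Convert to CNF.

(NOT p5 IMPLIES (p1 OR NOT p3)) IMPLIES (p3 IMPLIES (p4 IFF p3))
⇔ NOT (NOT p5 IMPLIES (p1 OR NOT p3)) OR (p3 IMPLIES (p4 IFF p3))   (eliminate IMPLIES)
⇔ NOT (NOT NOT p5 OR p1 OR NOT p3) OR (p3 IMPLIES (p4 IFF p3))   (eliminate IMPLIES)
⇔ NOT (NOT NOT p5 OR p1 OR NOT p3) OR NOT p3 OR (p4 IFF p3)   (eliminate IMPLIES)
⇔ NOT (NOT NOT p5 OR p1 OR NOT p3) OR NOT p3 OR ((p4 IMPLIES p3) AND (p3 IMPLIES p4))   (eliminate IFF)
⇔ NOT (NOT NOT p5 OR p1 OR NOT p3) OR NOT p3 OR ((NOT p4 OR p3) AND (p3 IMPLIES p4))   (eliminate IMPLIES)
⇔ NOT (NOT NOT p5 OR p1 OR NOT p3) OR NOT p3 OR ((NOT p4 OR p3) AND (NOT p3 OR p4))   (eliminate IMPLIES)
⇔ (NOT NOT NOT p5 AND NOT p1 AND NOT NOT p3) OR NOT p3 OR ((NOT p4 OR p3) AND (NOT p3 OR p4))   (De Morgan)
⇔ (NOT p5 AND NOT p1 AND NOT NOT p3) OR NOT p3 OR ((NOT p4 OR p3) AND (NOT p3 OR p4))   (double negation)
⇔ (NOT p5 AND NOT p1 AND p3) OR NOT p3 OR ((NOT p4 OR p3) AND (NOT p3 OR p4))   (double negation)
⇔ (NOT p5 OR NOT p3 OR NOT p4 OR p3) AND (NOT p5 OR NOT p3 OR NOT p3 OR p4) AND (NOT p1 OR NOT p3 OR NOT p4 OR p3) AND (NOT p1 OR NOT p3 OR NOT p3 OR p4) AND (p3 OR NOT p3 OR NOT p4 OR p3) AND (p3 OR NOT p3 OR NOT p3 OR p4)   (distribute OR over AND)
⇔ (NOT p5 OR NOT p3 OR p4) AND (NOT p1 OR NOT p3 OR p4)   (simplify)

(NOT p5 OR NOT p3 OR p4) AND (NOT p1 OR NOT p3 OR p4)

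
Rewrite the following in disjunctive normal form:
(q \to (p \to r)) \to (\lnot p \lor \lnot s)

(q \land p \land \lnot r) \lor \lnot p \lor \lnot s

(q \to (p \to r)) \to (\lnot p \lor \lnot s)
= \lnot (q \to (p \to r)) \lor \lnot p \lor \lnot s   (eliminate \to)
= \lnot (\lnot q \lor (p \to r)) \lor \lnot p \lor \lnot s   (eliminate \to)
= \lnot (\lnot q \lor \lnot p \lor r) \lor \lnot p \lor \lnot s   (eliminate \to)
= (\lnot \lnot q \land \lnot \lnot p \land \lnot r) \lor \lnot p \lor \lnot s   (De Morgan)
= (q \land \lnot \lnot p \land \lnot r) \lor \lnot p \lor \lnot s   (double negation)
= (q \land p \land \lnot r) \lor \lnot p \lor \lnot s   (double negation)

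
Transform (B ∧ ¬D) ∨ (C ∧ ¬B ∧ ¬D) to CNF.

(B ∨ C) ∧ ¬D

(B ∧ ¬D) ∨ (C ∧ ¬B ∧ ¬D)
≡ (B ∨ C) ∧ (B ∨ ¬B) ∧ (B ∨ ¬D) ∧ (¬D ∨ C) ∧ (¬D ∨ ¬B) ∧ (¬D ∨ ¬D)   — distribute ∨ over ∧
≡ (B ∨ C) ∧ ¬D   — simplify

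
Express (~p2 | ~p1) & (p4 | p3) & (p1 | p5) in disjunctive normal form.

(~p2 | ~p1) & (p4 | p3) & (p1 | p5)
⇔ (~p2 & p4 & p1) | (~p2 & p4 & p5) | (~p2 & p3 & p1) | (~p2 & p3 & p5) | (~p1 & p4 & p1) | (~p1 & p4 & p5) | (~p1 & p3 & p1) | (~p1 & p3 & p5)   [distribute & over |]
⇔ (~p2 & p4 & p1) | (~p2 & p4 & p5) | (~p2 & p3 & p1) | (~p2 & p3 & p5) | (~p1 & p4 & p5) | (~p1 & p3 & p5)   [simplify]

(~p2 & p4 & p1) | (~p2 & p4 & p5) | (~p2 & p3 & p1) | (~p2 & p3 & p5) | (~p1 & p4 & p5) | (~p1 & p3 & p5)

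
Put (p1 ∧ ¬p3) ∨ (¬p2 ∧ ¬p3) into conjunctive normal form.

(p1 ∧ ¬p3) ∨ (¬p2 ∧ ¬p3)
≡ (p1 ∨ ¬p2) ∧ (p1 ∨ ¬p3) ∧ (¬p3 ∨ ¬p2) ∧ (¬p3 ∨ ¬p3)   [distribute ∨ over ∧]
≡ (p1 ∨ ¬p2) ∧ ¬p3   [simplify]

(p1 ∨ ¬p2) ∧ ¬p3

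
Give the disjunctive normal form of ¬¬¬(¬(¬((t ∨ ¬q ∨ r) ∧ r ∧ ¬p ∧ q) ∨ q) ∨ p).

(¬r ∧ ¬p) ∨ (¬q ∧ ¬p) ∨ (q ∧ ¬p)

¬¬¬(¬(¬((t ∨ ¬q ∨ r) ∧ r ∧ ¬p ∧ q) ∨ q) ∨ p)
⇔ ¬(¬(¬((t ∨ ¬q ∨ r) ∧ r ∧ ¬p ∧ q) ∨ q) ∨ p)   (double negation)
⇔ ¬¬(¬((t ∨ ¬q ∨ r) ∧ r ∧ ¬p ∧ q) ∨ q) ∧ ¬p   (De Morgan)
⇔ (¬((t ∨ ¬q ∨ r) ∧ r ∧ ¬p ∧ q) ∨ q) ∧ ¬p   (double negation)
⇔ (¬(t ∨ ¬q ∨ r) ∨ ¬r ∨ ¬¬p ∨ ¬q ∨ q) ∧ ¬p   (De Morgan)
⇔ ((¬t ∧ ¬¬q ∧ ¬r) ∨ ¬r ∨ ¬¬p ∨ ¬q ∨ q) ∧ ¬p   (De Morgan)
⇔ ((¬t ∧ q ∧ ¬r) ∨ ¬r ∨ ¬¬p ∨ ¬q ∨ q) ∧ ¬p   (double negation)
⇔ ((¬t ∧ q ∧ ¬r) ∨ ¬r ∨ p ∨ ¬q ∨ q) ∧ ¬p   (double negation)
⇔ (¬t ∧ q ∧ ¬r ∧ ¬p) ∨ (¬r ∧ ¬p) ∨ (p ∧ ¬p) ∨ (¬q ∧ ¬p) ∨ (q ∧ ¬p)   (distribute ∧ over ∨)
⇔ (¬r ∧ ¬p) ∨ (¬q ∧ ¬p) ∨ (q ∧ ¬p)   (simplify)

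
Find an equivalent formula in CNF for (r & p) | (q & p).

(r | q) & p

(r & p) | (q & p)
≡ (r | q) & (r | p) & (p | q) & (p | p)   [distribute | over &]
≡ (r | q) & p   [simplify]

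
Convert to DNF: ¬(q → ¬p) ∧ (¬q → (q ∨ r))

q ∧ p

¬(q → ¬p) ∧ (¬q → (q ∨ r))
≡ ¬(¬q ∨ ¬p) ∧ (¬q → (q ∨ r))   — eliminate →
≡ ¬(¬q ∨ ¬p) ∧ (¬¬q ∨ q ∨ r)   — eliminate →
≡ ¬¬q ∧ ¬¬p ∧ (¬¬q ∨ q ∨ r)   — De Morgan
≡ q ∧ ¬¬p ∧ (¬¬q ∨ q ∨ r)   — double negation
≡ q ∧ p ∧ (¬¬q ∨ q ∨ r)   — double negation
≡ q ∧ p ∧ (q ∨ q ∨ r)   — double negation
≡ (q ∧ p ∧ q) ∨ (q ∧ p ∧ q) ∨ (q ∧ p ∧ r)   — distribute ∧ over ∨
≡ q ∧ p   — simplify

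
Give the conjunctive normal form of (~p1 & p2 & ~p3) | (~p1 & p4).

(~p1 & p2 & ~p3) | (~p1 & p4)
≡ (~p1 | ~p1) & (~p1 | p4) & (p2 | ~p1) & (p2 | p4) & (~p3 | ~p1) & (~p3 | p4)
≡ ~p1 & (p2 | p4) & (~p3 | p4)

~p1 & (p2 | p4) & (~p3 | p4)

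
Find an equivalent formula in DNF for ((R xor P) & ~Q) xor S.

(R & ~P & ~Q & ~S) | (~R & P & ~Q & ~S) | (~R & ~P & S) | (P & R & S) | (Q & S)

((R xor P) & ~Q) xor S
≡ ((R xor P) & ~Q & ~S) | (~((R xor P) & ~Q) & S)
≡ (((R & ~P) | (~R & P)) & ~Q & ~S) | (~((R xor P) & ~Q) & S)
≡ (((R & ~P) | (~R & P)) & ~Q & ~S) | (~(((R & ~P) | (~R & P)) & ~Q) & S)
≡ (((R & ~P) | (~R & P)) & ~Q & ~S) | ((~((R & ~P) | (~R & P)) | ~~Q) & S)
≡ (((R & ~P) | (~R & P)) & ~Q & ~S) | (((~(R & ~P) & ~(~R & P)) | ~~Q) & S)
≡ (((R & ~P) | (~R & P)) & ~Q & ~S) | ((((~R | ~~P) & ~(~R & P)) | ~~Q) & S)
≡ (((R & ~P) | (~R & P)) & ~Q & ~S) | ((((~R | P) & ~(~R & P)) | ~~Q) & S)
≡ (((R & ~P) | (~R & P)) & ~Q & ~S) | ((((~R | P) & (~~R | ~P)) | ~~Q) & S)
≡ (((R & ~P) | (~R & P)) & ~Q & ~S) | ((((~R | P) & (R | ~P)) | ~~Q) & S)
≡ (((R & ~P) | (~R & P)) & ~Q & ~S) | ((((~R | P) & (R | ~P)) | Q) & S)
≡ (R & ~P & ~Q & ~S) | (~R & P & ~Q & ~S) | (~R & R & S) | (~R & ~P & S) | (P & R & S) | (P & ~P & S) | (Q & S)
≡ (R & ~P & ~Q & ~S) | (~R & P & ~Q & ~S) | (~R & ~P & S) | (P & R & S) | (Q & S)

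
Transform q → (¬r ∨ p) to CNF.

¬q ∨ ¬r ∨ p

q → (¬r ∨ p)
= ¬q ∨ ¬r ∨ p   [eliminate →]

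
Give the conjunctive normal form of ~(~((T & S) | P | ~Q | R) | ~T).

~(~((T & S) | P | ~Q | R) | ~T)
≡ ~~((T & S) | P | ~Q | R) & ~~T   [De Morgan]
≡ ((T & S) | P | ~Q | R) & ~~T   [double negation]
≡ ((T & S) | P | ~Q | R) & T   [double negation]
≡ (T | P | ~Q | R) & (S | P | ~Q | R) & T   [distribute | over &]
≡ (S | P | ~Q | R) & T   [simplify]

(S | P | ~Q | R) & T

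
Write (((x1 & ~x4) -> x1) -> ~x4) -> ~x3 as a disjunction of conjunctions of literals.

(((x1 & ~x4) -> x1) -> ~x4) -> ~x3
≡ ~(((x1 & ~x4) -> x1) -> ~x4) | ~x3   [eliminate ->]
≡ ~(~((x1 & ~x4) -> x1) | ~x4) | ~x3   [eliminate ->]
≡ ~(~(~(x1 & ~x4) | x1) | ~x4) | ~x3   [eliminate ->]
≡ (~~(~(x1 & ~x4) | x1) & ~~x4) | ~x3   [De Morgan]
≡ ((~(x1 & ~x4) | x1) & ~~x4) | ~x3   [double negation]
≡ ((~x1 | ~~x4 | x1) & ~~x4) | ~x3   [De Morgan]
≡ ((~x1 | x4 | x1) & ~~x4) | ~x3   [double negation]
≡ ((~x1 | x4 | x1) & x4) | ~x3   [double negation]
≡ (~x1 & x4) | (x4 & x4) | (x1 & x4) | ~x3   [distribute & over |]
≡ x4 | ~x3   [simplify]

x4 | ~x3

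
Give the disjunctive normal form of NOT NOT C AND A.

C AND A

NOT NOT C AND A
= C AND A   [double negation]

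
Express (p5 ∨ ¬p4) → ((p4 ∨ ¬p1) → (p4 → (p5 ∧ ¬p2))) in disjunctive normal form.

(¬p5 ∧ p4) ∨ ¬p4 ∨ (p5 ∧ ¬p2)

(p5 ∨ ¬p4) → ((p4 ∨ ¬p1) → (p4 → (p5 ∧ ¬p2)))
= ¬(p5 ∨ ¬p4) ∨ ((p4 ∨ ¬p1) → (p4 → (p5 ∧ ¬p2)))
= ¬(p5 ∨ ¬p4) ∨ ¬(p4 ∨ ¬p1) ∨ (p4 → (p5 ∧ ¬p2))
= ¬(p5 ∨ ¬p4) ∨ ¬(p4 ∨ ¬p1) ∨ ¬p4 ∨ (p5 ∧ ¬p2)
= (¬p5 ∧ ¬¬p4) ∨ ¬(p4 ∨ ¬p1) ∨ ¬p4 ∨ (p5 ∧ ¬p2)
= (¬p5 ∧ p4) ∨ ¬(p4 ∨ ¬p1) ∨ ¬p4 ∨ (p5 ∧ ¬p2)
= (¬p5 ∧ p4) ∨ (¬p4 ∧ ¬¬p1) ∨ ¬p4 ∨ (p5 ∧ ¬p2)
= (¬p5 ∧ p4) ∨ (¬p4 ∧ p1) ∨ ¬p4 ∨ (p5 ∧ ¬p2)
= (¬p5 ∧ p4) ∨ ¬p4 ∨ (p5 ∧ ¬p2)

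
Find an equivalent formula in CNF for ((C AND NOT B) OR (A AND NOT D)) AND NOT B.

(C OR A) AND (C OR NOT D) AND NOT B

((C AND NOT B) OR (A AND NOT D)) AND NOT B
= (C OR A) AND (C OR NOT D) AND (NOT B OR A) AND (NOT B OR NOT D) AND NOT B
= (C OR A) AND (C OR NOT D) AND NOT B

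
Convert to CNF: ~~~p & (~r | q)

~p & (~r | q)

~~~p & (~r | q)
≡ ~p & (~r | q)   [double negation]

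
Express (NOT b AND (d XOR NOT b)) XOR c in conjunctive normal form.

(NOT b OR c) AND (NOT d OR b OR c) AND (b OR d OR NOT c)

(NOT b AND (d XOR NOT b)) XOR c
⇔ ((NOT b AND (d XOR NOT b)) OR c) AND NOT (NOT b AND (d XOR NOT b) AND c)   (expand XOR)
⇔ ((NOT b AND (d OR NOT b) AND NOT (d AND NOT b)) OR c) AND NOT (NOT b AND (d XOR NOT b) AND c)   (expand XOR)
⇔ ((NOT b AND (d OR NOT b) AND NOT (d AND NOT b)) OR c) AND NOT (NOT b AND (d OR NOT b) AND NOT (d AND NOT b) AND c)   (expand XOR)
⇔ ((NOT b AND (d OR NOT b) AND (NOT d OR NOT NOT b)) OR c) AND NOT (NOT b AND (d OR NOT b) AND NOT (d AND NOT b) AND c)   (De Morgan)
⇔ ((NOT b AND (d OR NOT b) AND (NOT d OR b)) OR c) AND NOT (NOT b AND (d OR NOT b) AND NOT (d AND NOT b) AND c)   (double negation)
⇔ ((NOT b AND (d OR NOT b) AND (NOT d OR b)) OR c) AND (NOT NOT b OR NOT (d OR NOT b) OR NOT NOT (d AND NOT b) OR NOT c)   (De Morgan)
⇔ ((NOT b AND (d OR NOT b) AND (NOT d OR b)) OR c) AND (b OR NOT (d OR NOT b) OR NOT NOT (d AND NOT b) OR NOT c)   (double negation)
⇔ ((NOT b AND (d OR NOT b) AND (NOT d OR b)) OR c) AND (b OR (NOT d AND NOT NOT b) OR NOT NOT (d AND NOT b) OR NOT c)   (De Morgan)
⇔ ((NOT b AND (d OR NOT b) AND (NOT d OR b)) OR c) AND (b OR (NOT d AND b) OR NOT NOT (d AND NOT b) OR NOT c)   (double negation)
⇔ ((NOT b AND (d OR NOT b) AND (NOT d OR b)) OR c) AND (b OR (NOT d AND b) OR (d AND NOT b) OR NOT c)   (double negation)
⇔ (NOT b OR c) AND (d OR NOT b OR c) AND (NOT d OR b OR c) AND (b OR NOT d OR d OR NOT c) AND (b OR NOT d OR NOT b OR NOT c) AND (b OR b OR d OR NOT c) AND (b OR b OR NOT b OR NOT c)   (distribute OR over AND)
⇔ (NOT b OR c) AND (NOT d OR b OR c) AND (b OR d OR NOT c)   (simplify)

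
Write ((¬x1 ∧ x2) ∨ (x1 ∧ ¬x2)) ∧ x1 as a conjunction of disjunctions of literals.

((¬x1 ∧ x2) ∨ (x1 ∧ ¬x2)) ∧ x1
⇔ (¬x1 ∨ x1) ∧ (¬x1 ∨ ¬x2) ∧ (x2 ∨ x1) ∧ (x2 ∨ ¬x2) ∧ x1   — distribute ∨ over ∧
⇔ (¬x1 ∨ ¬x2) ∧ x1   — simplify

(¬x1 ∨ ¬x2) ∧ x1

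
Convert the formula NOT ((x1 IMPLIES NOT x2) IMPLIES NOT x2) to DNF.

NOT ((x1 IMPLIES NOT x2) IMPLIES NOT x2)
≡ NOT (NOT (x1 IMPLIES NOT x2) OR NOT x2)
≡ NOT (NOT (NOT x1 OR NOT x2) OR NOT x2)
≡ NOT NOT (NOT x1 OR NOT x2) AND NOT NOT x2
≡ (NOT x1 OR NOT x2) AND NOT NOT x2
≡ (NOT x1 OR NOT x2) AND x2
≡ (NOT x1 AND x2) OR (NOT x2 AND x2)
≡ NOT x1 AND x2

NOT x1 AND x2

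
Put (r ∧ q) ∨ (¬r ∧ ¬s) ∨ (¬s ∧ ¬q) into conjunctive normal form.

(r ∧ q) ∨ (¬r ∧ ¬s) ∨ (¬s ∧ ¬q)
⇔ (r ∨ ¬r ∨ ¬s) ∧ (r ∨ ¬r ∨ ¬q) ∧ (r ∨ ¬s ∨ ¬s) ∧ (r ∨ ¬s ∨ ¬q) ∧ (q ∨ ¬r ∨ ¬s) ∧ (q ∨ ¬r ∨ ¬q) ∧ (q ∨ ¬s ∨ ¬s) ∧ (q ∨ ¬s ∨ ¬q)   [distribute ∨ over ∧]
⇔ (r ∨ ¬s) ∧ (q ∨ ¬s)   [simplify]

(r ∨ ¬s) ∧ (q ∨ ¬s)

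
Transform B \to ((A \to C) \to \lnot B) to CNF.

(\lnot B \lor A) \land (\lnot B \lor \lnot C)

B \to ((A \to C) \to \lnot B)
≡ \lnot B \lor ((A \to C) \to \lnot B)
≡ \lnot B \lor \lnot (A \to C) \lor \lnot B
≡ \lnot B \lor \lnot (\lnot A \lor C) \lor \lnot B
≡ \lnot B \lor (\lnot \lnot A \land \lnot C) \lor \lnot B
≡ \lnot B \lor (A \land \lnot C) \lor \lnot B
≡ (\lnot B \lor A \lor \lnot B) \land (\lnot B \lor \lnot C \lor \lnot B)
≡ (\lnot B \lor A) \land (\lnot B \lor \lnot C)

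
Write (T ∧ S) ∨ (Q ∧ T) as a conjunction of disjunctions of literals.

T ∧ (S ∨ Q)

(T ∧ S) ∨ (Q ∧ T)
≡ (T ∨ Q) ∧ (T ∨ T) ∧ (S ∨ Q) ∧ (S ∨ T)   (distribute ∨ over ∧)
≡ T ∧ (S ∨ Q)   (simplify)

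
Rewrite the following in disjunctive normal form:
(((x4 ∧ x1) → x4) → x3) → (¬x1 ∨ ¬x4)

(((x4 ∧ x1) → x4) → x3) → (¬x1 ∨ ¬x4)
= ¬(((x4 ∧ x1) → x4) → x3) ∨ ¬x1 ∨ ¬x4   [eliminate →]
= ¬(¬((x4 ∧ x1) → x4) ∨ x3) ∨ ¬x1 ∨ ¬x4   [eliminate →]
= ¬(¬(¬(x4 ∧ x1) ∨ x4) ∨ x3) ∨ ¬x1 ∨ ¬x4   [eliminate →]
= (¬¬(¬(x4 ∧ x1) ∨ x4) ∧ ¬x3) ∨ ¬x1 ∨ ¬x4   [De Morgan]
= ((¬(x4 ∧ x1) ∨ x4) ∧ ¬x3) ∨ ¬x1 ∨ ¬x4   [double negation]
= ((¬x4 ∨ ¬x1 ∨ x4) ∧ ¬x3) ∨ ¬x1 ∨ ¬x4   [De Morgan]
= (¬x4 ∧ ¬x3) ∨ (¬x1 ∧ ¬x3) ∨ (x4 ∧ ¬x3) ∨ ¬x1 ∨ ¬x4   [distribute ∧ over ∨]
= (x4 ∧ ¬x3) ∨ ¬x1 ∨ ¬x4   [simplify]

(x4 ∧ ¬x3) ∨ ¬x1 ∨ ¬x4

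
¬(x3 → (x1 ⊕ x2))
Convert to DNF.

¬(x3 → (x1 ⊕ x2))
= ¬(¬x3 ∨ (x1 ⊕ x2))   — eliminate →
= ¬(¬x3 ∨ (x1 ∧ ¬x2) ∨ (¬x1 ∧ x2))   — expand ⊕
= ¬¬x3 ∧ ¬(x1 ∧ ¬x2) ∧ ¬(¬x1 ∧ x2)   — De Morgan
= x3 ∧ ¬(x1 ∧ ¬x2) ∧ ¬(¬x1 ∧ x2)   — double negation
= x3 ∧ (¬x1 ∨ ¬¬x2) ∧ ¬(¬x1 ∧ x2)   — De Morgan
= x3 ∧ (¬x1 ∨ x2) ∧ ¬(¬x1 ∧ x2)   — double negation
= x3 ∧ (¬x1 ∨ x2) ∧ (¬¬x1 ∨ ¬x2)   — De Morgan
= x3 ∧ (¬x1 ∨ x2) ∧ (x1 ∨ ¬x2)   — double negation
= (x3 ∧ ¬x1 ∧ x1) ∨ (x3 ∧ ¬x1 ∧ ¬x2) ∨ (x3 ∧ x2 ∧ x1) ∨ (x3 ∧ x2 ∧ ¬x2)   — distribute ∧ over ∨
= (x3 ∧ ¬x1 ∧ ¬x2) ∨ (x3 ∧ x2 ∧ x1)   — simplify

(x3 ∧ ¬x1 ∧ ¬x2) ∨ (x3 ∧ x2 ∧ x1)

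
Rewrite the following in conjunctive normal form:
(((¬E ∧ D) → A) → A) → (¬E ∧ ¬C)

(E ∨ ¬D ∨ A ∨ ¬C) ∧ (¬A ∨ ¬E) ∧ (¬A ∨ ¬C)

(((¬E ∧ D) → A) → A) → (¬E ∧ ¬C)
≡ ¬(((¬E ∧ D) → A) → A) ∨ (¬E ∧ ¬C)
≡ ¬(¬((¬E ∧ D) → A) ∨ A) ∨ (¬E ∧ ¬C)
≡ ¬(¬(¬(¬E ∧ D) ∨ A) ∨ A) ∨ (¬E ∧ ¬C)
≡ (¬¬(¬(¬E ∧ D) ∨ A) ∧ ¬A) ∨ (¬E ∧ ¬C)
≡ ((¬(¬E ∧ D) ∨ A) ∧ ¬A) ∨ (¬E ∧ ¬C)
≡ ((¬¬E ∨ ¬D ∨ A) ∧ ¬A) ∨ (¬E ∧ ¬C)
≡ ((E ∨ ¬D ∨ A) ∧ ¬A) ∨ (¬E ∧ ¬C)
≡ (E ∨ ¬D ∨ A ∨ ¬E) ∧ (E ∨ ¬D ∨ A ∨ ¬C) ∧ (¬A ∨ ¬E) ∧ (¬A ∨ ¬C)
≡ (E ∨ ¬D ∨ A ∨ ¬C) ∧ (¬A ∨ ¬E) ∧ (¬A ∨ ¬C)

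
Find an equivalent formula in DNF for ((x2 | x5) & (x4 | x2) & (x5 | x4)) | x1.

(x2 & x4) | (x2 & x5) | (x5 & x4) | x1

((x2 | x5) & (x4 | x2) & (x5 | x4)) | x1
≡ (x2 & x4 & x5) | (x2 & x4 & x4) | (x2 & x2 & x5) | (x2 & x2 & x4) | (x5 & x4 & x5) | (x5 & x4 & x4) | (x5 & x2 & x5) | (x5 & x2 & x4) | x1   [distribute & over |]
≡ (x2 & x4) | (x2 & x5) | (x5 & x4) | x1   [simplify]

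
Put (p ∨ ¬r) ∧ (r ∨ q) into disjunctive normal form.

(p ∨ ¬r) ∧ (r ∨ q)
≡ p ∧ r ∨ p ∧ q ∨ ¬r ∧ r ∨ ¬r ∧ q   (distribute ∧ over ∨)
≡ p ∧ r ∨ p ∧ q ∨ ¬r ∧ q   (simplify)

p ∧ r ∨ p ∧ q ∨ ¬r ∧ q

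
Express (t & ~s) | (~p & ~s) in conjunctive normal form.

(t | ~p) & ~s

(t & ~s) | (~p & ~s)
≡ (t | ~p) & (t | ~s) & (~s | ~p) & (~s | ~s)   [distribute | over &]
≡ (t | ~p) & ~s   [simplify]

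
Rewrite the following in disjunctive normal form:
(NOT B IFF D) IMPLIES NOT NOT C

(NOT B IFF D) IMPLIES NOT NOT C
≡ NOT (NOT B IFF D) OR NOT NOT C   — eliminate IMPLIES
≡ NOT ((NOT B IMPLIES D) AND (D IMPLIES NOT B)) OR NOT NOT C   — eliminate IFF
≡ NOT ((NOT NOT B OR D) AND (D IMPLIES NOT B)) OR NOT NOT C   — eliminate IMPLIES
≡ NOT ((NOT NOT B OR D) AND (NOT D OR NOT B)) OR NOT NOT C   — eliminate IMPLIES
≡ NOT (NOT NOT B OR D) OR NOT (NOT D OR NOT B) OR NOT NOT C   — De Morgan
≡ (NOT NOT NOT B AND NOT D) OR NOT (NOT D OR NOT B) OR NOT NOT C   — De Morgan
≡ (NOT B AND NOT D) OR NOT (NOT D OR NOT B) OR NOT NOT C   — double negation
≡ (NOT B AND NOT D) OR (NOT NOT D AND NOT NOT B) OR NOT NOT C   — De Morgan
≡ (NOT B AND NOT D) OR (D AND NOT NOT B) OR NOT NOT C   — double negation
≡ (NOT B AND NOT D) OR (D AND B) OR NOT NOT C   — double negation
≡ (NOT B AND NOT D) OR (D AND B) OR C   — double negation

(NOT B AND NOT D) OR (D AND B) OR C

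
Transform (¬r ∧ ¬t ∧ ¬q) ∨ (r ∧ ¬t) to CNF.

¬t ∧ (¬q ∨ r)

(¬r ∧ ¬t ∧ ¬q) ∨ (r ∧ ¬t)
= (¬r ∨ r) ∧ (¬r ∨ ¬t) ∧ (¬t ∨ r) ∧ (¬t ∨ ¬t) ∧ (¬q ∨ r) ∧ (¬q ∨ ¬t)   — distribute ∨ over ∧
= ¬t ∧ (¬q ∨ r)   — simplify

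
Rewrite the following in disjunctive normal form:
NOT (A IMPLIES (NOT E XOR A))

NOT (A IMPLIES (NOT E XOR A))
≡ NOT (NOT A OR (NOT E XOR A))   — eliminate IMPLIES
≡ NOT (NOT A OR (NOT E AND NOT A) OR (NOT NOT E AND A))   — expand XOR
≡ NOT NOT A AND NOT (NOT E AND NOT A) AND NOT (NOT NOT E AND A)   — De Morgan
≡ A AND NOT (NOT E AND NOT A) AND NOT (NOT NOT E AND A)   — double negation
≡ A AND (NOT NOT E OR NOT NOT A) AND NOT (NOT NOT E AND A)   — De Morgan
≡ A AND (E OR NOT NOT A) AND NOT (NOT NOT E AND A)   — double negation
≡ A AND (E OR A) AND NOT (NOT NOT E AND A)   — double negation
≡ A AND (E OR A) AND (NOT NOT NOT E OR NOT A)   — De Morgan
≡ A AND (E OR A) AND (NOT E OR NOT A)   — double negation
≡ (A AND E AND NOT E) OR (A AND E AND NOT A) OR (A AND A AND NOT E) OR (A AND A AND NOT A)   — distribute AND over OR
≡ A AND NOT E   — simplify

A AND NOT E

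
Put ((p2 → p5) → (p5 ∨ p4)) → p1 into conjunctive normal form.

(¬p2 ∨ p5 ∨ p1) ∧ (¬p5 ∨ p1) ∧ (¬p4 ∨ p1)

((p2 → p5) → (p5 ∨ p4)) → p1
⇔ ¬((p2 → p5) → (p5 ∨ p4)) ∨ p1   [eliminate →]
⇔ ¬(¬(p2 → p5) ∨ p5 ∨ p4) ∨ p1   [eliminate →]
⇔ ¬(¬(¬p2 ∨ p5) ∨ p5 ∨ p4) ∨ p1   [eliminate →]
⇔ (¬¬(¬p2 ∨ p5) ∧ ¬p5 ∧ ¬p4) ∨ p1   [De Morgan]
⇔ ((¬p2 ∨ p5) ∧ ¬p5 ∧ ¬p4) ∨ p1   [double negation]
⇔ (¬p2 ∨ p5 ∨ p1) ∧ (¬p5 ∨ p1) ∧ (¬p4 ∨ p1)   [distribute ∨ over ∧]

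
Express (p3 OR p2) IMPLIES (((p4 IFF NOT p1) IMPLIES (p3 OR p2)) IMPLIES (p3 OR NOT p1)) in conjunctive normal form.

(p3 OR p2) IMPLIES (((p4 IFF NOT p1) IMPLIES (p3 OR p2)) IMPLIES (p3 OR NOT p1))
≡ NOT (p3 OR p2) OR (((p4 IFF NOT p1) IMPLIES (p3 OR p2)) IMPLIES (p3 OR NOT p1))   (eliminate IMPLIES)
≡ NOT (p3 OR p2) OR NOT ((p4 IFF NOT p1) IMPLIES (p3 OR p2)) OR p3 OR NOT p1   (eliminate IMPLIES)
≡ NOT (p3 OR p2) OR NOT (NOT (p4 IFF NOT p1) OR p3 OR p2) OR p3 OR NOT p1   (eliminate IMPLIES)
≡ NOT (p3 OR p2) OR NOT (NOT ((p4 IMPLIES NOT p1) AND (NOT p1 IMPLIES p4)) OR p3 OR p2) OR p3 OR NOT p1   (eliminate IFF)
≡ NOT (p3 OR p2) OR NOT (NOT ((NOT p4 OR NOT p1) AND (NOT p1 IMPLIES p4)) OR p3 OR p2) OR p3 OR NOT p1   (eliminate IMPLIES)
≡ NOT (p3 OR p2) OR NOT (NOT ((NOT p4 OR NOT p1) AND (NOT NOT p1 OR p4)) OR p3 OR p2) OR p3 OR NOT p1   (eliminate IMPLIES)
≡ (NOT p3 AND NOT p2) OR NOT (NOT ((NOT p4 OR NOT p1) AND (NOT NOT p1 OR p4)) OR p3 OR p2) OR p3 OR NOT p1   (De Morgan)
≡ (NOT p3 AND NOT p2) OR (NOT NOT ((NOT p4 OR NOT p1) AND (NOT NOT p1 OR p4)) AND NOT p3 AND NOT p2) OR p3 OR NOT p1   (De Morgan)
≡ (NOT p3 AND NOT p2) OR ((NOT p4 OR NOT p1) AND (NOT NOT p1 OR p4) AND NOT p3 AND NOT p2) OR p3 OR NOT p1   (double negation)
≡ (NOT p3 AND NOT p2) OR ((NOT p4 OR NOT p1) AND (p1 OR p4) AND NOT p3 AND NOT p2) OR p3 OR NOT p1   (double negation)
≡ (NOT p3 OR NOT p4 OR NOT p1 OR p3 OR NOT p1) AND (NOT p3 OR p1 OR p4 OR p3 OR NOT p1) AND (NOT p3 OR NOT p3 OR p3 OR NOT p1) AND (NOT p3 OR NOT p2 OR p3 OR NOT p1) AND (NOT p2 OR NOT p4 OR NOT p1 OR p3 OR NOT p1) AND (NOT p2 OR p1 OR p4 OR p3 OR NOT p1) AND (NOT p2 OR NOT p3 OR p3 OR NOT p1) AND (NOT p2 OR NOT p2 OR p3 OR NOT p1)   (distribute OR over AND)
≡ NOT p2 OR p3 OR NOT p1   (simplify)

NOT p2 OR p3 OR NOT p1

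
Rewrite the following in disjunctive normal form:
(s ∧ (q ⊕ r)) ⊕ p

(s ∧ q ∧ ¬r ∧ ¬p) ∨ (s ∧ ¬q ∧ r ∧ ¬p) ∨ (¬s ∧ p) ∨ (¬q ∧ ¬r ∧ p) ∨ (r ∧ q ∧ p)

(s ∧ (q ⊕ r)) ⊕ p
≡ (s ∧ (q ⊕ r) ∧ ¬p) ∨ (¬(s ∧ (q ⊕ r)) ∧ p)   — expand ⊕
≡ (s ∧ ((q ∧ ¬r) ∨ (¬q ∧ r)) ∧ ¬p) ∨ (¬(s ∧ (q ⊕ r)) ∧ p)   — expand ⊕
≡ (s ∧ ((q ∧ ¬r) ∨ (¬q ∧ r)) ∧ ¬p) ∨ (¬(s ∧ ((q ∧ ¬r) ∨ (¬q ∧ r))) ∧ p)   — expand ⊕
≡ (s ∧ ((q ∧ ¬r) ∨ (¬q ∧ r)) ∧ ¬p) ∨ ((¬s ∨ ¬((q ∧ ¬r) ∨ (¬q ∧ r))) ∧ p)   — De Morgan
≡ (s ∧ ((q ∧ ¬r) ∨ (¬q ∧ r)) ∧ ¬p) ∨ ((¬s ∨ (¬(q ∧ ¬r) ∧ ¬(¬q ∧ r))) ∧ p)   — De Morgan
≡ (s ∧ ((q ∧ ¬r) ∨ (¬q ∧ r)) ∧ ¬p) ∨ ((¬s ∨ ((¬q ∨ ¬¬r) ∧ ¬(¬q ∧ r))) ∧ p)   — De Morgan
≡ (s ∧ ((q ∧ ¬r) ∨ (¬q ∧ r)) ∧ ¬p) ∨ ((¬s ∨ ((¬q ∨ r) ∧ ¬(¬q ∧ r))) ∧ p)   — double negation
≡ (s ∧ ((q ∧ ¬r) ∨ (¬q ∧ r)) ∧ ¬p) ∨ ((¬s ∨ ((¬q ∨ r) ∧ (¬¬q ∨ ¬r))) ∧ p)   — De Morgan
≡ (s ∧ ((q ∧ ¬r) ∨ (¬q ∧ r)) ∧ ¬p) ∨ ((¬s ∨ ((¬q ∨ r) ∧ (q ∨ ¬r))) ∧ p)   — double negation
≡ (s ∧ q ∧ ¬r ∧ ¬p) ∨ (s ∧ ¬q ∧ r ∧ ¬p) ∨ (¬s ∧ p) ∨ (¬q ∧ q ∧ p) ∨ (¬q ∧ ¬r ∧ p) ∨ (r ∧ q ∧ p) ∨ (r ∧ ¬r ∧ p)   — distribute ∧ over ∨
≡ (s ∧ q ∧ ¬r ∧ ¬p) ∨ (s ∧ ¬q ∧ r ∧ ¬p) ∨ (¬s ∧ p) ∨ (¬q ∧ ¬r ∧ p) ∨ (r ∧ q ∧ p)   — simplify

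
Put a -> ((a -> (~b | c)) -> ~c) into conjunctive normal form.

a -> ((a -> (~b | c)) -> ~c)
≡ ~a | ((a -> (~b | c)) -> ~c)   — eliminate ->
≡ ~a | ~(a -> (~b | c)) | ~c   — eliminate ->
≡ ~a | ~(~a | ~b | c) | ~c   — eliminate ->
≡ ~a | (~~a & ~~b & ~c) | ~c   — De Morgan
≡ ~a | (a & ~~b & ~c) | ~c   — double negation
≡ ~a | (a & b & ~c) | ~c   — double negation
≡ (~a | a | ~c) & (~a | b | ~c) & (~a | ~c | ~c)   — distribute | over &
≡ ~a | ~c   — simplify

~a | ~c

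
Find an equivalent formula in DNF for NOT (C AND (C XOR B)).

NOT C OR (B AND C)

NOT (C AND (C XOR B))
≡ NOT (C AND ((C AND NOT B) OR (NOT C AND B)))   (expand XOR)
≡ NOT C OR NOT ((C AND NOT B) OR (NOT C AND B))   (De Morgan)
≡ NOT C OR (NOT (C AND NOT B) AND NOT (NOT C AND B))   (De Morgan)
≡ NOT C OR ((NOT C OR NOT NOT B) AND NOT (NOT C AND B))   (De Morgan)
≡ NOT C OR ((NOT C OR B) AND NOT (NOT C AND B))   (double negation)
≡ NOT C OR ((NOT C OR B) AND (NOT NOT C OR NOT B))   (De Morgan)
≡ NOT C OR ((NOT C OR B) AND (C OR NOT B))   (double negation)
≡ NOT C OR (NOT C AND C) OR (NOT C AND NOT B) OR (B AND C) OR (B AND NOT B)   (distribute AND over OR)
≡ NOT C OR (B AND C)   (simplify)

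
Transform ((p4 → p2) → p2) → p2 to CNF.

((p4 → p2) → p2) → p2
≡ ¬((p4 → p2) → p2) ∨ p2   [eliminate →]
≡ ¬(¬(p4 → p2) ∨ p2) ∨ p2   [eliminate →]
≡ ¬(¬(¬p4 ∨ p2) ∨ p2) ∨ p2   [eliminate →]
≡ (¬¬(¬p4 ∨ p2) ∧ ¬p2) ∨ p2   [De Morgan]
≡ ((¬p4 ∨ p2) ∧ ¬p2) ∨ p2   [double negation]
≡ (¬p4 ∨ p2 ∨ p2) ∧ (¬p2 ∨ p2)   [distribute ∨ over ∧]
≡ ¬p4 ∨ p2   [simplify]

¬p4 ∨ p2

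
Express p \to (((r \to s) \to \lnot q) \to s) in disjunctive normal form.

p \to (((r \to s) \to \lnot q) \to s)
≡ \lnot p \lor (((r \to s) \to \lnot q) \to s)   [eliminate \to]
≡ \lnot p \lor \lnot ((r \to s) \to \lnot q) \lor s   [eliminate \to]
≡ \lnot p \lor \lnot (\lnot (r \to s) \lor \lnot q) \lor s   [eliminate \to]
≡ \lnot p \lor \lnot (\lnot (\lnot r \lor s) \lor \lnot q) \lor s   [eliminate \to]
≡ \lnot p \lor \lnot \lnot (\lnot r \lor s) \land \lnot \lnot q \lor s   [De Morgan]
≡ \lnot p \lor (\lnot r \lor s) \land \lnot \lnot q \lor s   [double negation]
≡ \lnot p \lor (\lnot r \lor s) \land q \lor s   [double negation]
≡ \lnot p \lor \lnot r \land q \lor s \land q \lor s   [distribute \land over \lor]
≡ \lnot p \lor \lnot r \land q \lor s   [simplify]

\lnot p \lor \lnot r \land q \lor s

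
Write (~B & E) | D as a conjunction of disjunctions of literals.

(~B & E) | D
≡ (~B | D) & (E | D)   [distribute | over &]

(~B | D) & (E | D)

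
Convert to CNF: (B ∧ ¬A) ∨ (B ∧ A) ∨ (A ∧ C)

(B ∨ A) ∧ (B ∨ C)

(B ∧ ¬A) ∨ (B ∧ A) ∨ (A ∧ C)
⇔ (B ∨ B ∨ A) ∧ (B ∨ B ∨ C) ∧ (B ∨ A ∨ A) ∧ (B ∨ A ∨ C) ∧ (¬A ∨ B ∨ A) ∧ (¬A ∨ B ∨ C) ∧ (¬A ∨ A ∨ A) ∧ (¬A ∨ A ∨ C)   [distribute ∨ over ∧]
⇔ (B ∨ A) ∧ (B ∨ C)   [simplify]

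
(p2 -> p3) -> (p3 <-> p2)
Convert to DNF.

(p2 -> p3) -> (p3 <-> p2)
≡ ~(p2 -> p3) | (p3 <-> p2)   — eliminate ->
≡ ~(~p2 | p3) | (p3 <-> p2)   — eliminate ->
≡ ~(~p2 | p3) | ((p3 -> p2) & (p2 -> p3))   — eliminate <->
≡ ~(~p2 | p3) | ((~p3 | p2) & (p2 -> p3))   — eliminate ->
≡ ~(~p2 | p3) | ((~p3 | p2) & (~p2 | p3))   — eliminate ->
≡ (~~p2 & ~p3) | ((~p3 | p2) & (~p2 | p3))   — De Morgan
≡ (p2 & ~p3) | ((~p3 | p2) & (~p2 | p3))   — double negation
≡ (p2 & ~p3) | (~p3 & ~p2) | (~p3 & p3) | (p2 & ~p2) | (p2 & p3)   — distribute & over |
≡ (p2 & ~p3) | (~p3 & ~p2) | (p2 & p3)   — simplify

(p2 & ~p3) | (~p3 & ~p2) | (p2 & p3)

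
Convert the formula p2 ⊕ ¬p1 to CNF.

p2 ⊕ ¬p1
≡ (p2 ∨ ¬p1) ∧ ¬(p2 ∧ ¬p1)   [expand ⊕]
≡ (p2 ∨ ¬p1) ∧ (¬p2 ∨ ¬¬p1)   [De Morgan]
≡ (p2 ∨ ¬p1) ∧ (¬p2 ∨ p1)   [double negation]

(p2 ∨ ¬p1) ∧ (¬p2 ∨ p1)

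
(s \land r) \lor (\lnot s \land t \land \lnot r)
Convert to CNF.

(s \lor t) \land (s \lor \lnot r) \land (r \lor \lnot s) \land (r \lor t)

(s \land r) \lor (\lnot s \land t \land \lnot r)
= (s \lor \lnot s) \land (s \lor t) \land (s \lor \lnot r) \land (r \lor \lnot s) \land (r \lor t) \land (r \lor \lnot r)   (distribute \lor over \land)
= (s \lor t) \land (s \lor \lnot r) \land (r \lor \lnot s) \land (r \lor t)   (simplify)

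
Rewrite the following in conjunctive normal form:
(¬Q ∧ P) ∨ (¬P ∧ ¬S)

(¬Q ∧ P) ∨ (¬P ∧ ¬S)
⇔ (¬Q ∨ ¬P) ∧ (¬Q ∨ ¬S) ∧ (P ∨ ¬P) ∧ (P ∨ ¬S)   [distribute ∨ over ∧]
⇔ (¬Q ∨ ¬P) ∧ (¬Q ∨ ¬S) ∧ (P ∨ ¬S)   [simplify]

(¬Q ∨ ¬P) ∧ (¬Q ∨ ¬S) ∧ (P ∨ ¬S)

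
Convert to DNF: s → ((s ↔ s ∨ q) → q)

¬s ∨ q

s → ((s ↔ s ∨ q) → q)
≡ ¬s ∨ ((s ↔ s ∨ q) → q)   [eliminate →]
≡ ¬s ∨ ¬(s ↔ s ∨ q) ∨ q   [eliminate →]
≡ ¬s ∨ ¬((s → s ∨ q) ∧ (s ∨ q → s)) ∨ q   [eliminate ↔]
≡ ¬s ∨ ¬((¬s ∨ s ∨ q) ∧ (s ∨ q → s)) ∨ q   [eliminate →]
≡ ¬s ∨ ¬((¬s ∨ s ∨ q) ∧ (¬(s ∨ q) ∨ s)) ∨ q   [eliminate →]
≡ ¬s ∨ ¬(¬s ∨ s ∨ q) ∨ ¬(¬(s ∨ q) ∨ s) ∨ q   [De Morgan]
≡ ¬s ∨ ¬¬s ∧ ¬s ∧ ¬q ∨ ¬(¬(s ∨ q) ∨ s) ∨ q   [De Morgan]
≡ ¬s ∨ s ∧ ¬s ∧ ¬q ∨ ¬(¬(s ∨ q) ∨ s) ∨ q   [double negation]
≡ ¬s ∨ s ∧ ¬s ∧ ¬q ∨ ¬¬(s ∨ q) ∧ ¬s ∨ q   [De Morgan]
≡ ¬s ∨ s ∧ ¬s ∧ ¬q ∨ (s ∨ q) ∧ ¬s ∨ q   [double negation]
≡ ¬s ∨ s ∧ ¬s ∧ ¬q ∨ s ∧ ¬s ∨ q ∧ ¬s ∨ q   [distribute ∧ over ∨]
≡ ¬s ∨ q   [simplify]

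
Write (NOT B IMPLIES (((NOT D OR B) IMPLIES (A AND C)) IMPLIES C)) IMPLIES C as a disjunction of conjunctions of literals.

(NOT B IMPLIES (((NOT D OR B) IMPLIES (A AND C)) IMPLIES C)) IMPLIES C
≡ NOT (NOT B IMPLIES (((NOT D OR B) IMPLIES (A AND C)) IMPLIES C)) OR C
≡ NOT (NOT NOT B OR (((NOT D OR B) IMPLIES (A AND C)) IMPLIES C)) OR C
≡ NOT (NOT NOT B OR NOT ((NOT D OR B) IMPLIES (A AND C)) OR C) OR C
≡ NOT (NOT NOT B OR NOT (NOT (NOT D OR B) OR (A AND C)) OR C) OR C
≡ (NOT NOT NOT B AND NOT NOT (NOT (NOT D OR B) OR (A AND C)) AND NOT C) OR C
≡ (NOT B AND NOT NOT (NOT (NOT D OR B) OR (A AND C)) AND NOT C) OR C
≡ (NOT B AND (NOT (NOT D OR B) OR (A AND C)) AND NOT C) OR C
≡ (NOT B AND ((NOT NOT D AND NOT B) OR (A AND C)) AND NOT C) OR C
≡ (NOT B AND ((D AND NOT B) OR (A AND C)) AND NOT C) OR C
≡ (NOT B AND D AND NOT B AND NOT C) OR (NOT B AND A AND C AND NOT C) OR C
≡ (NOT B AND D AND NOT C) OR C

(NOT B AND D AND NOT C) OR C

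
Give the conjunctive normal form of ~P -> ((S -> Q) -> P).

(P | S) & (P | ~Q)

~P -> ((S -> Q) -> P)
≡ ~~P | ((S -> Q) -> P)   (eliminate ->)
≡ ~~P | ~(S -> Q) | P   (eliminate ->)
≡ ~~P | ~(~S | Q) | P   (eliminate ->)
≡ P | ~(~S | Q) | P   (double negation)
≡ P | (~~S & ~Q) | P   (De Morgan)
≡ P | (S & ~Q) | P   (double negation)
≡ (P | S | P) & (P | ~Q | P)   (distribute | over &)
≡ (P | S) & (P | ~Q)   (simplify)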